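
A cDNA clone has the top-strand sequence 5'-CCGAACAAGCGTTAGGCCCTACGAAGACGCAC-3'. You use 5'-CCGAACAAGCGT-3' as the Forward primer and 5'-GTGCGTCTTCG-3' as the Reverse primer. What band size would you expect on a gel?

32 bp

Scanning the template, CCGAACAAGCGT occurs at positions 1–12; this primer anneals to the bottom strand there with its 3' end pointing downstream.
The reverse primer's reverse complement is CGAAGACGCAC, which matches the template at positions 22–32.
Amplicon spans positions 1–32: 32 bp.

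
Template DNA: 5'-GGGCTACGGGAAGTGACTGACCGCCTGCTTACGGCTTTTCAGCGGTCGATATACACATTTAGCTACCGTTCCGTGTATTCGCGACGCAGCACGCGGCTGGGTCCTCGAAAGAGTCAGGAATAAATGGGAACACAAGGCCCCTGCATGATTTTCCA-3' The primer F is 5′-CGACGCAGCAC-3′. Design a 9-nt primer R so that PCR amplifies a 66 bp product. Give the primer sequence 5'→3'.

The forward primer binds at positions 82–92, so a 66 bp product ends at position 82 + 66 − 1 = 147.
The reverse primer anneals to the top strand over positions 139–147, i.e. to CCCTGCATG.
Its sequence written 5'→3' is the reverse complement: CATGCAGGG.

5'-CATGCAGGG-3'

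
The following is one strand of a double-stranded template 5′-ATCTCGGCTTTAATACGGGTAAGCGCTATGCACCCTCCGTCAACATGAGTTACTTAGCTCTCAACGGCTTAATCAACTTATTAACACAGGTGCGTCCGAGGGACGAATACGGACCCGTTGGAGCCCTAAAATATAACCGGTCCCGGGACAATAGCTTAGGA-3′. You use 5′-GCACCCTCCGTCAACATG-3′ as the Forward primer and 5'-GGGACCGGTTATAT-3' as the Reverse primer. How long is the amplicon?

115 bp

Forward primer GCACCCTCCGTCAACATG is found on the top strand at positions 30–47.
Taking the reverse complement of GGGACCGGTTATAT gives ATATAACCGGTCCC, found at positions 131–144 on the template; the primer anneals here to the top strand with its 3' end pointing upstream.
The product runs from position 30 to position 144, so its length is 144 − 30 + 1 = 115 bp.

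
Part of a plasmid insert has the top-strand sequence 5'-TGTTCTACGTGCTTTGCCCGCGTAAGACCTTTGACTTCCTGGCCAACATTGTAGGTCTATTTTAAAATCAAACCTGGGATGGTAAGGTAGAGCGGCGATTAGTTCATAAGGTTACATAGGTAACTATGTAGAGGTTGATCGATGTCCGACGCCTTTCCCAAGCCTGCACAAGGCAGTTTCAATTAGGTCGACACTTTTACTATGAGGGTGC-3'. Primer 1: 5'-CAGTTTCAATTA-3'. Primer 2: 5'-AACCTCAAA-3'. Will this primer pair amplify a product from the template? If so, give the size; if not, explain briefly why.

No product — primer 2 has no binding site in the template.

Primer 2 (AACCTCAAA) does not match the top strand, and its reverse complement TTTGAGGTT does not match either.
With no annealing site for primer 2, no amplification occurs.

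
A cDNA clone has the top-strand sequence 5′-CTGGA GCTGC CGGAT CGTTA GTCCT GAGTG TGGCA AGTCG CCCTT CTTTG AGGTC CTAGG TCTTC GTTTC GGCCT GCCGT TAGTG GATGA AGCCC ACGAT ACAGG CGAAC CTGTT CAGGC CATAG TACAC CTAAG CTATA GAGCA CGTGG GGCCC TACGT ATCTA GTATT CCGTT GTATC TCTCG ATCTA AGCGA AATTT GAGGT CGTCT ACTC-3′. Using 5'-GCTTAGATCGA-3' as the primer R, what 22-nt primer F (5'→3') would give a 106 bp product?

The reverse primer's reverse complement TCGATCTAAGC matches the template at positions 183–193, so the product ends at position 193.
A 106 bp product then starts at position 193 − 106 + 1 = 88.
The forward primer is identical to the top strand there: TGAAGCCCACGATACAGGCGAA.

5'-TGAAGCCCACGATACAGGCGAA-3'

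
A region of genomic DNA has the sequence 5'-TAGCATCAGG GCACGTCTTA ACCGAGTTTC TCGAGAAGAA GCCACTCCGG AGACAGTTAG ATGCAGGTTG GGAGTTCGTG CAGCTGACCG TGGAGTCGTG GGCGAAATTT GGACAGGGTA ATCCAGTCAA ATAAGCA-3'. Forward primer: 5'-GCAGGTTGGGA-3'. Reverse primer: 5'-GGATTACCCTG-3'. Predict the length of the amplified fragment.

62 bp

Scanning the template, GCAGGTTGGGA occurs at positions 63–73; this primer anneals to the bottom strand there with its 3' end pointing downstream.
Taking the reverse complement of GGATTACCCTG gives CAGGGTAATCC, found at positions 114–124 on the template; the primer anneals here to the top strand with its 3' end pointing upstream.
Product length = (reverse-primer end) − (forward-primer start) + 1 = 124 − 63 + 1 = 62 bp.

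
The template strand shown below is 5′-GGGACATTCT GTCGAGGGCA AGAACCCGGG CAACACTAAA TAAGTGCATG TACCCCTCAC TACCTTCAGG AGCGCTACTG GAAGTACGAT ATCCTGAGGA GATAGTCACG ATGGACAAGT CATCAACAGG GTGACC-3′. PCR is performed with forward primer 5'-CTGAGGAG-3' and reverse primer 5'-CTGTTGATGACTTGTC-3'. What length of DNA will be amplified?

The forward primer matches the template at positions 94–101.
Taking the reverse complement of CTGTTGATGACTTGTC gives GACAAGTCATCAACAG, found at positions 114–129 on the template; the primer anneals here to the top strand with its 3' end pointing upstream.
The product runs from position 94 to position 129, so its length is 129 − 94 + 1 = 36 bp.

36 bp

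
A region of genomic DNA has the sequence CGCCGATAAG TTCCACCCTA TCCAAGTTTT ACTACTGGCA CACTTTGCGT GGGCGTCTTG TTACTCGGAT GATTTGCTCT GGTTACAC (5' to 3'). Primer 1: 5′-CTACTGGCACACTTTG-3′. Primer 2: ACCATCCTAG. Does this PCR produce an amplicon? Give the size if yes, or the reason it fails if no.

No product — primer 2 has no binding site in the template.

Primer 2 (ACCATCCTAG) does not match the top strand, and its reverse complement CTAGGATGGT does not match either.
With no annealing site for primer 2, no amplification occurs.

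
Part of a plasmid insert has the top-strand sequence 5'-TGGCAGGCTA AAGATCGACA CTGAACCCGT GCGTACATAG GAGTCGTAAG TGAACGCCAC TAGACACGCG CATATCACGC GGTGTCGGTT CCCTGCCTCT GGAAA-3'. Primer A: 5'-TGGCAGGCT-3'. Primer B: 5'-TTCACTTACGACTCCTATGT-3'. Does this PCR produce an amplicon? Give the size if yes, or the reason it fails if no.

Yes — a 54 bp product.

Primer A (TGGCAGGCT) matches the top strand at positions 1–9; it acts as a forward primer.
Primer B's reverse complement is ACATAGGAGTCGTAAGTGAA, matching the top strand at positions 35–54; it acts as a reverse primer.
The 3' ends face each other across positions 1–54, giving a 54 bp product.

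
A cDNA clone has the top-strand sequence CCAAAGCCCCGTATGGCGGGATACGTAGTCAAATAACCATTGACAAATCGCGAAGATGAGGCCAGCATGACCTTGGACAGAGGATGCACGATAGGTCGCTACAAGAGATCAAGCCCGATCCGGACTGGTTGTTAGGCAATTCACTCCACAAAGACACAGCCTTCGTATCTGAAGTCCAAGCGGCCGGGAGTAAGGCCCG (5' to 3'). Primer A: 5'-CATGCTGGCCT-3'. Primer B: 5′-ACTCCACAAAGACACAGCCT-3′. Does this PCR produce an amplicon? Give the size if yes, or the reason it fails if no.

Primer A (CATGCTGGCCT) has reverse complement AGGCCAGCATG, which matches the top strand at positions 59–69; primer A anneals to the top strand there with its 3' end pointing upstream toward position 59.
Primer B (ACTCCACAAAGACACAGCCT) matches the top strand directly at positions 143–162; it anneals to the bottom strand with its 3' end pointing downstream toward position 162.
The 3' ends diverge (primer A extends toward position 1, primer B toward position 199), so the primers never converge on a shared product.

No product — the primers' 3' ends point away from each other.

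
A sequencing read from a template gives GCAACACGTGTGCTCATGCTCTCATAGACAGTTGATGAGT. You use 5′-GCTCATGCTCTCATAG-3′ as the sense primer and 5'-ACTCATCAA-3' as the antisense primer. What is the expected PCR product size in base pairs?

29 bp

Scanning the template, GCTCATGCTCTCATAG occurs at positions 12–27; this primer anneals to the bottom strand there with its 3' end pointing downstream.
Reverse complement of the reverse primer: TTGATGAGT. This occurs on the top strand at positions 32–40.
Product length = (reverse-primer end) − (forward-primer start) + 1 = 40 − 12 + 1 = 29 bp.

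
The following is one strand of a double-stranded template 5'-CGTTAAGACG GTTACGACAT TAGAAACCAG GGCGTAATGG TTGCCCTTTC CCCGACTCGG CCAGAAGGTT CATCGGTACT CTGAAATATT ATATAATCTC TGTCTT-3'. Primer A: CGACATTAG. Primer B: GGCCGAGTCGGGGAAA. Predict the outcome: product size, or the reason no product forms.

Yes — a 48 bp product.

Primer A (CGACATTAG) matches the top strand at positions 15–23; it acts as a forward primer.
Primer B's reverse complement is TTTCCCCGACTCGGCC, matching the top strand at positions 47–62; it acts as a reverse primer.
The 3' ends face each other across positions 15–62, giving a 48 bp product.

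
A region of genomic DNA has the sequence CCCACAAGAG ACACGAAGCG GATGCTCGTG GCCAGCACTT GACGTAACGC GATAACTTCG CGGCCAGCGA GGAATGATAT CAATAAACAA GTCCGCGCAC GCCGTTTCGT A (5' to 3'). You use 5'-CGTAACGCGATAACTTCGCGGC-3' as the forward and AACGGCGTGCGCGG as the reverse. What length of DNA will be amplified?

The forward primer matches the template at positions 43–64.
The reverse primer's reverse complement is CCGCGCACGCCGTT, which matches the template at positions 93–106.
Product length = (reverse-primer end) − (forward-primer start) + 1 = 106 − 43 + 1 = 64 bp.

64 bp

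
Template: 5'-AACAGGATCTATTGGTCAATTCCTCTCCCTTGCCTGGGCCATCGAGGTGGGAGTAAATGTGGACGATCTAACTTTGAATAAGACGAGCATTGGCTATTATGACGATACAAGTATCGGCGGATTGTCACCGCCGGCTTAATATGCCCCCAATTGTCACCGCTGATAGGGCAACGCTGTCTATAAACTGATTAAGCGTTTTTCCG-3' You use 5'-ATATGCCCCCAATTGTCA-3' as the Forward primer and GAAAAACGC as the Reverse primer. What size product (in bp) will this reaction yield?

Forward primer ATATGCCCCCAATTGTCA is found on the top strand at positions 139–156.
The reverse primer's reverse complement is GCGTTTTTC, which matches the template at positions 193–201.
The product runs from position 139 to position 201, so its length is 201 − 139 + 1 = 63 bp.

63 bp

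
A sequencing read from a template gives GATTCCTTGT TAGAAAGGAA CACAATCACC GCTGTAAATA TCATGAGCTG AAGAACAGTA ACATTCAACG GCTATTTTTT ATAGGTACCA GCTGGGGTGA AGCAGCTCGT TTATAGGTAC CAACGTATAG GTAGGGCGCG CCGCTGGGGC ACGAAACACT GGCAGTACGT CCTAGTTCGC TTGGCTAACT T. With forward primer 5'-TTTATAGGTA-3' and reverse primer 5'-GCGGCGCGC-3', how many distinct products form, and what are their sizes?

The forward primer TTTATAGGTA matches the top strand at positions 78–87, 110–119.
The reverse primer's reverse complement is GCGCGCCGC, matching at positions 136–144.
Each forward site pairs with the reverse site to give a product ending at position 144: sizes 67, 35 bp.

Two products: 67 bp, 35 bp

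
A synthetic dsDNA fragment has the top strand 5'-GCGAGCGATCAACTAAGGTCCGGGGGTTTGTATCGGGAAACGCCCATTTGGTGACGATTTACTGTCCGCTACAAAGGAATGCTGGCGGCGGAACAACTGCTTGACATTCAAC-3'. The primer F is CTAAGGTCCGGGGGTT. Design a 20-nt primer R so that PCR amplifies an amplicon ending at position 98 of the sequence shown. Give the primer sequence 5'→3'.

5'-AGTTGTTCCGCCGCCAGCAT-3'

The forward primer binds at positions 13–28; the product's 3' end on the top strand is position 98.
The reverse primer anneals to the top strand over positions 79–98, i.e. to ATGCTGGCGGCGGAACAACT.
Its sequence written 5'→3' is the reverse complement: AGTTGTTCCGCCGCCAGCAT.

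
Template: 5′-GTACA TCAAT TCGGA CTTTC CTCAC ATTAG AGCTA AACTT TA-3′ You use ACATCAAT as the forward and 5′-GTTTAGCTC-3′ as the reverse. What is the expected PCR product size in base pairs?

The forward primer matches the template at positions 3–10.
The reverse primer's reverse complement is GAGCTAAAC, which matches the template at positions 30–38.
The product runs from position 3 to position 38, so its length is 38 − 3 + 1 = 36 bp.

36 bp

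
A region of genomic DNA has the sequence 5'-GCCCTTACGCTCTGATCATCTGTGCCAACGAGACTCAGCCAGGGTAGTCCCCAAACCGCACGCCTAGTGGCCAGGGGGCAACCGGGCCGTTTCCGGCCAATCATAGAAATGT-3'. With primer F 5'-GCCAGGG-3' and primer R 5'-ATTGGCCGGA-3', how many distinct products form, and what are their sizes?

Two products: 64 bp, 32 bp

The forward primer GCCAGGG matches the top strand at positions 38–44, 70–76.
The reverse primer's reverse complement is TCCGGCCAAT, matching at positions 92–101.
Each forward site pairs with the reverse site to give a product ending at position 101: sizes 64, 32 bp.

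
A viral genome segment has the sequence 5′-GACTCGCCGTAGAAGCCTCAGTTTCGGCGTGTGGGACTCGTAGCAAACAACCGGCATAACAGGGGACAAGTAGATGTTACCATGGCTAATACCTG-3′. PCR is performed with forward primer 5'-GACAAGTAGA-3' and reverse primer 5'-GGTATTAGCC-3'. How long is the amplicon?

29 bp

Forward primer GACAAGTAGA is found on the top strand at positions 65–74.
The reverse primer's reverse complement is GGCTAATACC, which matches the template at positions 84–93.
Product length = (reverse-primer end) − (forward-primer start) + 1 = 93 − 65 + 1 = 29 bp.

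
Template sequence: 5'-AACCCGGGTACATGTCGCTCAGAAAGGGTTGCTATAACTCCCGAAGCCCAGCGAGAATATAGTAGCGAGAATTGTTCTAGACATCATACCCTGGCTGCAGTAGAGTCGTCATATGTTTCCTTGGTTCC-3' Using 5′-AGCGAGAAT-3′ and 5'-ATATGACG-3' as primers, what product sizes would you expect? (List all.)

The forward primer AGCGAGAAT matches the top strand at positions 50–58, 64–72.
The reverse primer's reverse complement is CGTCATAT, matching at positions 107–114.
Each forward site pairs with the reverse site to give a product ending at position 114: sizes 65, 51 bp.

65 bp, 51 bp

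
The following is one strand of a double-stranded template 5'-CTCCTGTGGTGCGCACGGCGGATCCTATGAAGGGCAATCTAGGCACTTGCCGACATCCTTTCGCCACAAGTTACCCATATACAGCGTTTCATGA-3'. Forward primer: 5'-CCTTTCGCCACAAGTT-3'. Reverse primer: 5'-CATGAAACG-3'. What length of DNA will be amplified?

Scanning the template, CCTTTCGCCACAAGTT occurs at positions 57–72; this primer anneals to the bottom strand there with its 3' end pointing downstream.
Taking the reverse complement of CATGAAACG gives CGTTTCATG, found at positions 85–93 on the template; the primer anneals here to the top strand with its 3' end pointing upstream.
Product length = (reverse-primer end) − (forward-primer start) + 1 = 93 − 57 + 1 = 37 bp.

37 bp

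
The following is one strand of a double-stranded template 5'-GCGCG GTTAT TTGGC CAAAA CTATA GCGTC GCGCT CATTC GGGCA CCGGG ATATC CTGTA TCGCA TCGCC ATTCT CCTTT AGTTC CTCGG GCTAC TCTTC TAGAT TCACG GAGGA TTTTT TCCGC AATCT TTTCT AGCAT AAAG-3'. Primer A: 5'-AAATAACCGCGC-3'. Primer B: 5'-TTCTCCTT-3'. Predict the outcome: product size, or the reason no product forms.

Primer A (AAATAACCGCGC) has reverse complement GCGCGGTTATTT, which matches the top strand at positions 1–12; primer A anneals to the top strand there with its 3' end pointing upstream toward position 1.
Primer B (TTCTCCTT) matches the top strand directly at positions 72–79; it anneals to the bottom strand with its 3' end pointing downstream toward position 79.
The 3' ends diverge (primer A extends toward position 1, primer B toward position 144), so the primers never converge on a shared product.

No product — the primers' 3' ends point away from each other.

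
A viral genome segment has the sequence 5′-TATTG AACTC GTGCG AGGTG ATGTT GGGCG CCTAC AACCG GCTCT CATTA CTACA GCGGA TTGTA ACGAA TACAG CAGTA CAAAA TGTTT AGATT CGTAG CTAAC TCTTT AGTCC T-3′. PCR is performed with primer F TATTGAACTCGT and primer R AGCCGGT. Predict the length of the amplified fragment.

Forward primer TATTGAACTCGT is found on the top strand at positions 1–12.
The reverse primer's reverse complement is ACCGGCT, which matches the template at positions 37–43.
Product length = (reverse-primer end) − (forward-primer start) + 1 = 43 − 1 + 1 = 43 bp.

43 bp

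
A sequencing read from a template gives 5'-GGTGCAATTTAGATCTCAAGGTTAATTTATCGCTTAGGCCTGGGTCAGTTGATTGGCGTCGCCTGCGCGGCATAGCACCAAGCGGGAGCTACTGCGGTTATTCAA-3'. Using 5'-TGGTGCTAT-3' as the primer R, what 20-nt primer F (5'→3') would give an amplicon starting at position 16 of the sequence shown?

5'-TCAAGGTTAATTTATCGCTT-3'

The reverse primer's reverse complement ATAGCACCA matches the template at positions 72–80; the product starts at position 16.
The forward primer is identical to the top strand over positions 16–35: TCAAGGTTAATTTATCGCTT.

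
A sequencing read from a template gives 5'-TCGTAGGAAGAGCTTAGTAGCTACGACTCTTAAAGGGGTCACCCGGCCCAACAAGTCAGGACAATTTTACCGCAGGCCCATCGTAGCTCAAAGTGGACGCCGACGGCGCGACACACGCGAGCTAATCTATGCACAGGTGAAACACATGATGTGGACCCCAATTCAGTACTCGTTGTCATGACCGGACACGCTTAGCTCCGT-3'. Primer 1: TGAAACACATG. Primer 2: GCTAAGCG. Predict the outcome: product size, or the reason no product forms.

Primer 1 (TGAAACACATG) matches the top strand at positions 138–148; it acts as a forward primer.
Primer 2's reverse complement is CGCTTAGC, matching the top strand at positions 189–196; it acts as a reverse primer.
The 3' ends face each other across positions 138–196, giving a 59 bp product.

Yes — a 59 bp product.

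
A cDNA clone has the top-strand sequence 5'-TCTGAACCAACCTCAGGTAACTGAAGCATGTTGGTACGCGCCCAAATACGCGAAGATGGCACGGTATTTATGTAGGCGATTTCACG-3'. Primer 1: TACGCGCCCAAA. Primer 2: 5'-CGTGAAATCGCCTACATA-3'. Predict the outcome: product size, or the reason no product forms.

Primer 1 (TACGCGCCCAAA) matches the top strand at positions 35–46; it acts as a forward primer.
Primer 2's reverse complement is TATGTAGGCGATTTCACG, matching the top strand at positions 69–86; it acts as a reverse primer.
The 3' ends face each other across positions 35–86, giving a 52 bp product.

Yes — a 52 bp product.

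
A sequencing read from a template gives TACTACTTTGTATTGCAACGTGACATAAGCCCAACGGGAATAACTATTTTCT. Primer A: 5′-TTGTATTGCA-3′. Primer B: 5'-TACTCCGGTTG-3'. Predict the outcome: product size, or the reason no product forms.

No product — primer B has no binding site in the template.

Primer B (TACTCCGGTTG) does not match the top strand, and its reverse complement CAACCGGAGTA does not match either.
With no annealing site for primer B, no amplification occurs.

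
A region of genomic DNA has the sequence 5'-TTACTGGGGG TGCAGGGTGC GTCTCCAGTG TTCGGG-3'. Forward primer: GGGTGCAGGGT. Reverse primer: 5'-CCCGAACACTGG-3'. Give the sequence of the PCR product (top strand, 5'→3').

Scanning the template, GGGTGCAGGGT occurs at positions 8–18; this primer anneals to the bottom strand there with its 3' end pointing downstream.
Taking the reverse complement of CCCGAACACTGG gives CCAGTGTTCGGG, found at positions 25–36 on the template; the primer anneals here to the top strand with its 3' end pointing upstream.
The product is the template from position 8 through 36 (29 bp).

5'-GGGTGCAGGGTGCGTCTCCAGTGTTCGGG-3'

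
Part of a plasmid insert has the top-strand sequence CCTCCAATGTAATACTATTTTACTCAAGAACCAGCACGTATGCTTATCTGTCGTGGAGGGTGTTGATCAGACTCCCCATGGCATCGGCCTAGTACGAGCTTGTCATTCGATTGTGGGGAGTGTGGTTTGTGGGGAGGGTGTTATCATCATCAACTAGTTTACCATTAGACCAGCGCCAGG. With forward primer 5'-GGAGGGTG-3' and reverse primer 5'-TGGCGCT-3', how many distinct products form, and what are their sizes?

Two products: 124 bp, 46 bp

The forward primer GGAGGGTG matches the top strand at positions 55–62, 133–140.
The reverse primer's reverse complement is AGCGCCA, matching at positions 172–178.
Each forward site pairs with the reverse site to give a product ending at position 178: sizes 124, 46 bp.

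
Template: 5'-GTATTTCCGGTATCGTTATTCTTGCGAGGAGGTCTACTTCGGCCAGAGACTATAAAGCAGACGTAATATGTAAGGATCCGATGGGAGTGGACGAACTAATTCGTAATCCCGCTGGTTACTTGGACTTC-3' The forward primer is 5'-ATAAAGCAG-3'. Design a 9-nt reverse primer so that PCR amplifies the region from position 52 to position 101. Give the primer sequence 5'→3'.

The product's 3' end on the top strand is position 101.
The reverse primer anneals to the top strand over positions 93–101, i.e. to GAACTAATT.
Its sequence written 5'→3' is the reverse complement: AATTAGTTC.

5'-AATTAGTTC-3'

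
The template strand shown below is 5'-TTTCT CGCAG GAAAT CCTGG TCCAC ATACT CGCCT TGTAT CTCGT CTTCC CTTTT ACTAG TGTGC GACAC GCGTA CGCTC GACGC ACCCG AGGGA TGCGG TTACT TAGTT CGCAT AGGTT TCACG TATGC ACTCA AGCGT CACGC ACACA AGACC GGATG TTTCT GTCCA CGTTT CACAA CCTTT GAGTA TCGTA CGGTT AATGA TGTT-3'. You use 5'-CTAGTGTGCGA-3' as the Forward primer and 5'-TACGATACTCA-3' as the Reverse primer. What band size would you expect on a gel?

Scanning the template, CTAGTGTGCGA occurs at positions 57–67; this primer anneals to the bottom strand there with its 3' end pointing downstream.
Taking the reverse complement of TACGATACTCA gives TGAGTATCGTA, found at positions 185–195 on the template; the primer anneals here to the top strand with its 3' end pointing upstream.
The product runs from position 57 to position 195, so its length is 195 − 57 + 1 = 139 bp.

139 bp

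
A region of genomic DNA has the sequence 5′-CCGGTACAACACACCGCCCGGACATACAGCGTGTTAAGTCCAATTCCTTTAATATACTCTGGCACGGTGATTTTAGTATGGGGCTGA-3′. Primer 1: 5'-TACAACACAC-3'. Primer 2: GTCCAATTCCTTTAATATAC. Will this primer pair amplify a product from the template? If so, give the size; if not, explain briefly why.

Primer 1 (TACAACACAC) matches the top strand at positions 5–14 (3' end points downstream).
Primer 2 (GTCCAATTCCTTTAATATAC) also matches the top strand directly, at positions 38–57 — its reverse complement GTATATTAAAGGAATTGGAC is not present.
Both primers anneal to the bottom strand with 3' ends pointing the same way, so neither can prime synthesis back toward the other.

No product — both primers anneal to the same strand and extend in the same direction.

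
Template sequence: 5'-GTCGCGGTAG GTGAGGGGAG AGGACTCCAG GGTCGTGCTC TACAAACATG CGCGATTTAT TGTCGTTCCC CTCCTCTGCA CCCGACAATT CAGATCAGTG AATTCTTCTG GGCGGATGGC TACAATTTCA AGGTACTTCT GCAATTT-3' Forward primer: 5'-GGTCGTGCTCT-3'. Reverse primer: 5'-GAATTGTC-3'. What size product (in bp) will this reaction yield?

61 bp

Forward primer GGTCGTGCTCT is found on the top strand at positions 31–41.
The reverse primer's reverse complement is GACAATTC, which matches the template at positions 84–91.
Amplicon spans positions 31–91: 61 bp.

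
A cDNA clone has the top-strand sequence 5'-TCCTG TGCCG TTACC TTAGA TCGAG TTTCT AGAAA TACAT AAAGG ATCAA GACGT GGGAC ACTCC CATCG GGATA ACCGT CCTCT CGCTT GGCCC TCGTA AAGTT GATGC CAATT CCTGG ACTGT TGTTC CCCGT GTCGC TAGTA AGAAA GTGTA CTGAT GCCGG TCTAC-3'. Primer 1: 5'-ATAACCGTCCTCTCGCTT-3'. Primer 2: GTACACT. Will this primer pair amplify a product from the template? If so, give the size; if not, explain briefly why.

Yes — an 84 bp product.

Primer 1 (ATAACCGTCCTCTCGCTT) matches the top strand at positions 73–90; it acts as a forward primer.
Primer 2's reverse complement is AGTGTAC, matching the top strand at positions 150–156; it acts as a reverse primer.
The 3' ends face each other across positions 73–156, giving an 84 bp product.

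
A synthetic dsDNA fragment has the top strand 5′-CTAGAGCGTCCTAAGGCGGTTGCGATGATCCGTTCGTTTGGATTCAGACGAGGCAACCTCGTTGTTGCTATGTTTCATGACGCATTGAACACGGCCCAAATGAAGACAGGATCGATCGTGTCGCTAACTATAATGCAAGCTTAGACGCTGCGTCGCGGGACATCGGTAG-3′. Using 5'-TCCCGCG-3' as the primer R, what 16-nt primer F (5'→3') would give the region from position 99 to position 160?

The reverse primer's reverse complement CGCGGGA matches the template at positions 154–160; the product starts at position 99.
The forward primer is identical to the top strand over positions 99–114: AATGAAGACAGGATCG.

5'-AATGAAGACAGGATCG-3'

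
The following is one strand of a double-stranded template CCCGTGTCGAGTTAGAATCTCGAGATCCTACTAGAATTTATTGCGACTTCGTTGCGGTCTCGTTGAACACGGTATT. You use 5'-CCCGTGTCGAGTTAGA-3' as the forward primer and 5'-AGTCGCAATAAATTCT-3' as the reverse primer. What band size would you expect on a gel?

Forward primer CCCGTGTCGAGTTAGA is found on the top strand at positions 1–16.
The reverse primer's reverse complement is AGAATTTATTGCGACT, which matches the template at positions 33–48.
Product length = (reverse-primer end) − (forward-primer start) + 1 = 48 − 1 + 1 = 48 bp.

48 bp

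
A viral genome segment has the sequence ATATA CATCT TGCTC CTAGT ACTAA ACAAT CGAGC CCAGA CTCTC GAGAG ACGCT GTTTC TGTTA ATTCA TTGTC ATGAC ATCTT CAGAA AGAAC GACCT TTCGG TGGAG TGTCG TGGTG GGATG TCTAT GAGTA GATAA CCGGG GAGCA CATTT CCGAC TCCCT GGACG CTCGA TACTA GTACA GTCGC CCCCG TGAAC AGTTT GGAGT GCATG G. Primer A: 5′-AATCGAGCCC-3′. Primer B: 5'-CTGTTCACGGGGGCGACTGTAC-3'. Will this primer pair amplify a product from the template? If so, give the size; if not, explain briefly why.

Primer A (AATCGAGCCC) matches the top strand at positions 28–37; it acts as a forward primer.
Primer B's reverse complement is GTACAGTCGCCCCCGTGAACAG, matching the top strand at positions 181–202; it acts as a reverse primer.
The 3' ends face each other across positions 28–202, giving a 175 bp product.

Yes — a 175 bp product.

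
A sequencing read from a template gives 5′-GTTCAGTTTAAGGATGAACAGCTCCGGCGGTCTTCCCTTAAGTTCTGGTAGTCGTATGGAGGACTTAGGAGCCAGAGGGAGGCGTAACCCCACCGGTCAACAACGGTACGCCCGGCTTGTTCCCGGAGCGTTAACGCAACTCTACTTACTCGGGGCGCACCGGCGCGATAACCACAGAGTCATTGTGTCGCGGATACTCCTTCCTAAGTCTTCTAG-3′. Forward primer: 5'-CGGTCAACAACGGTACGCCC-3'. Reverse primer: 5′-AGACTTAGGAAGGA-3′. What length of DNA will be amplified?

The forward primer matches the template at positions 94–113.
Taking the reverse complement of AGACTTAGGAAGGA gives TCCTTCCTAAGTCT, found at positions 198–211 on the template; the primer anneals here to the top strand with its 3' end pointing upstream.
Amplicon spans positions 94–211: 118 bp.

118 bp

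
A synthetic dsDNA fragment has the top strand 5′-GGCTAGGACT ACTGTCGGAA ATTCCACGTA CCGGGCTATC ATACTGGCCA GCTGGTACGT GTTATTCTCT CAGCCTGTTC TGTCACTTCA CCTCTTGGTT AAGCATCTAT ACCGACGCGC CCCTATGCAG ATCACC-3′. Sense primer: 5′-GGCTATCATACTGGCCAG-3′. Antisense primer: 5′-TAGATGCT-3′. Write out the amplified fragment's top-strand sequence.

5'-GGCTATCATACTGGCCAGCTGGTACGTGTTATTCTCTCAGCCTGTTCTGTCACTTCACCTCTTGGTTAAGCATCTA-3'

Forward primer GGCTATCATACTGGCCAG is found on the top strand at positions 34–51.
Reverse complement of the reverse primer: AGCATCTA. This occurs on the top strand at positions 102–109.
The product is the template from position 34 through 109 (76 bp).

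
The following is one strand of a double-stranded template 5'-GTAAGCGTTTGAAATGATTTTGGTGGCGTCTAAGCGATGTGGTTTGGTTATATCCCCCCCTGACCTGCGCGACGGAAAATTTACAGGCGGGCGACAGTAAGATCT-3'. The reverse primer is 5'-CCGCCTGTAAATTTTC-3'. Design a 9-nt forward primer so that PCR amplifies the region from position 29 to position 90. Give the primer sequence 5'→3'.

5'-TCTAAGCGA-3'

The reverse primer's reverse complement GAAAATTTACAGGCGG matches the template at positions 75–90; the product starts at position 29.
The forward primer is identical to the top strand over positions 29–37: TCTAAGCGA.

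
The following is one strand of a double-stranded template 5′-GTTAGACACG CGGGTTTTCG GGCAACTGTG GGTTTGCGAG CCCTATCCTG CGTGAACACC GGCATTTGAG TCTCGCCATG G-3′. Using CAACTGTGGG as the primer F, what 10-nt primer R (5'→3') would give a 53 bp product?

The forward primer binds at positions 23–32, so a 53 bp product ends at position 23 + 53 − 1 = 75.
The reverse primer anneals to the top strand over positions 66–75, i.e. to TTGAGTCTCG.
Its sequence written 5'→3' is the reverse complement: CGAGACTCAA.

5'-CGAGACTCAA-3'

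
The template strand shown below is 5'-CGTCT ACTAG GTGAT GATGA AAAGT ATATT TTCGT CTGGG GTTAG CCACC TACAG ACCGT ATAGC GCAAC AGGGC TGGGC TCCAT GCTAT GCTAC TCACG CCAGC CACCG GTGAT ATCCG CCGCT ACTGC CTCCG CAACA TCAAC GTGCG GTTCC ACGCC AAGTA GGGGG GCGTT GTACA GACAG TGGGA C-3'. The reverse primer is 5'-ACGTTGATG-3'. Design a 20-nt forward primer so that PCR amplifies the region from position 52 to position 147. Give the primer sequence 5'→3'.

5'-ACAGACCGTATAGCGCAACA-3'

The reverse primer's reverse complement CATCAACGT matches the template at positions 139–147; the product starts at position 52.
The forward primer is identical to the top strand over positions 52–71: ACAGACCGTATAGCGCAACA.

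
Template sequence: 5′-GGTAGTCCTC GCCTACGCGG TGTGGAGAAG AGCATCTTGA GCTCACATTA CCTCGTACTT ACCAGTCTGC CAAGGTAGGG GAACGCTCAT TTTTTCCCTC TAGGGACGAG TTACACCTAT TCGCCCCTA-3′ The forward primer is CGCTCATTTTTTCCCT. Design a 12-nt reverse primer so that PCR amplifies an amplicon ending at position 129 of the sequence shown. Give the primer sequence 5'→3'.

5'-TAGGGGCGAATA-3'

The forward primer binds at positions 84–99; the product's 3' end on the top strand is position 129.
The reverse primer anneals to the top strand over positions 118–129, i.e. to TATTCGCCCCTA.
Its sequence written 5'→3' is the reverse complement: TAGGGGCGAATA.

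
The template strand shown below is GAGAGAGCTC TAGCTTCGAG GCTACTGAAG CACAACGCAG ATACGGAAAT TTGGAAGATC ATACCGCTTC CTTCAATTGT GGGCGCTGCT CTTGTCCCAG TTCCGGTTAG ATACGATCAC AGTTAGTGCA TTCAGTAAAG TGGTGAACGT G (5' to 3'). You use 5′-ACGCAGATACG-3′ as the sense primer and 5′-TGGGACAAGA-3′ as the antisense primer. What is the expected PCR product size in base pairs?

Scanning the template, ACGCAGATACG occurs at positions 35–45; this primer anneals to the bottom strand there with its 3' end pointing downstream.
Taking the reverse complement of TGGGACAAGA gives TCTTGTCCCA, found at positions 90–99 on the template; the primer anneals here to the top strand with its 3' end pointing upstream.
Product length = (reverse-primer end) − (forward-primer start) + 1 = 99 − 35 + 1 = 65 bp.

65 bp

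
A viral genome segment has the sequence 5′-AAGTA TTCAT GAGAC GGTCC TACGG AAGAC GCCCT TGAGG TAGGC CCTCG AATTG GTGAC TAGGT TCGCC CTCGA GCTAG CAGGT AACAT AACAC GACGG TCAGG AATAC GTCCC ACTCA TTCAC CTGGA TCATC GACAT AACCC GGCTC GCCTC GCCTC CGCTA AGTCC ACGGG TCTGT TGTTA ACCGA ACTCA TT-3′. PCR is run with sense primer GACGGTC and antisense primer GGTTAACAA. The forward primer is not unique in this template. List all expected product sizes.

The forward primer GACGGTC matches the top strand at positions 13–19, 96–102.
The reverse primer's reverse complement is TTGTTAACC, matching at positions 180–188.
Each forward site pairs with the reverse site to give a product ending at position 188: sizes 176, 93 bp.

176 bp, 93 bp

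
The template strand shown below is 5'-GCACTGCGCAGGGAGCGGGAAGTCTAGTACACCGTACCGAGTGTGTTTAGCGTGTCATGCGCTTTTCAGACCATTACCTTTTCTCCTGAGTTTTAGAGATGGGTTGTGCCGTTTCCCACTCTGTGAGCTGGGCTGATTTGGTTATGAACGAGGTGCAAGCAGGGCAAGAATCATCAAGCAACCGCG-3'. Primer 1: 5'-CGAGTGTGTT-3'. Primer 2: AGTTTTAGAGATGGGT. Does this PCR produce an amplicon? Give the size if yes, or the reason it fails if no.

Primer 1 (CGAGTGTGTT) matches the top strand at positions 38–47 (3' end points downstream).
Primer 2 (AGTTTTAGAGATGGGT) also matches the top strand directly, at positions 89–104 — its reverse complement ACCCATCTCTAAAACT is not present.
Both primers anneal to the bottom strand with 3' ends pointing the same way, so neither can prime synthesis back toward the other.

No product — both primers anneal to the same strand and extend in the same direction.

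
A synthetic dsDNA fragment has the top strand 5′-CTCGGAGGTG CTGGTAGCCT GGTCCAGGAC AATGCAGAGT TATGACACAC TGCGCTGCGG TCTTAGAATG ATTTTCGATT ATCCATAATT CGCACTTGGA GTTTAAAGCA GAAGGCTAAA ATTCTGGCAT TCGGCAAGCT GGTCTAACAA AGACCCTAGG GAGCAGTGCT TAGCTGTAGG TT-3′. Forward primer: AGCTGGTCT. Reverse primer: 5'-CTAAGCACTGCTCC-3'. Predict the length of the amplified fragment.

37 bp

Scanning the template, AGCTGGTCT occurs at positions 137–145; this primer anneals to the bottom strand there with its 3' end pointing downstream.
Taking the reverse complement of CTAAGCACTGCTCC gives GGAGCAGTGCTTAG, found at positions 160–173 on the template; the primer anneals here to the top strand with its 3' end pointing upstream.
Product length = (reverse-primer end) − (forward-primer start) + 1 = 173 − 137 + 1 = 37 bp.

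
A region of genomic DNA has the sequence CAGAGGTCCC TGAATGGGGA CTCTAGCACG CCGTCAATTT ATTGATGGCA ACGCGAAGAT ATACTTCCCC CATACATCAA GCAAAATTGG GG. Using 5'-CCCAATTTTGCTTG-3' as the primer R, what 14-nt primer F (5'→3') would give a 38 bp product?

The reverse primer's reverse complement CAAGCAAAATTGGG matches the template at positions 78–91, so the product ends at position 91.
A 38 bp product then starts at position 91 − 38 + 1 = 54.
The forward primer is identical to the top strand there: CGAAGATATACTTC.

5'-CGAAGATATACTTC-3'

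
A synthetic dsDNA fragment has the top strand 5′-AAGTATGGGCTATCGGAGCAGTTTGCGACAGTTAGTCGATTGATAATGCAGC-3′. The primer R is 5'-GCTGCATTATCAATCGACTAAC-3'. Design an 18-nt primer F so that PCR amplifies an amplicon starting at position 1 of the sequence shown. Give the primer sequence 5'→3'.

5'-AAGTATGGGCTATCGGAG-3'

The reverse primer's reverse complement GTTAGTCGATTGATAATGCAGC matches the template at positions 31–52; the product starts at position 1.
The forward primer is identical to the top strand over positions 1–18: AAGTATGGGCTATCGGAG.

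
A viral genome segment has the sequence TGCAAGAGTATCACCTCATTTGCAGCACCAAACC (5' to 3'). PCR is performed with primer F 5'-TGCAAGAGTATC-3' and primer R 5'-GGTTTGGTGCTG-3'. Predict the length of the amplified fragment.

The forward primer matches the template at positions 1–12.
The reverse primer's reverse complement is CAGCACCAAACC, which matches the template at positions 23–34.
Product length = (reverse-primer end) − (forward-primer start) + 1 = 34 − 1 + 1 = 34 bp.

34 bp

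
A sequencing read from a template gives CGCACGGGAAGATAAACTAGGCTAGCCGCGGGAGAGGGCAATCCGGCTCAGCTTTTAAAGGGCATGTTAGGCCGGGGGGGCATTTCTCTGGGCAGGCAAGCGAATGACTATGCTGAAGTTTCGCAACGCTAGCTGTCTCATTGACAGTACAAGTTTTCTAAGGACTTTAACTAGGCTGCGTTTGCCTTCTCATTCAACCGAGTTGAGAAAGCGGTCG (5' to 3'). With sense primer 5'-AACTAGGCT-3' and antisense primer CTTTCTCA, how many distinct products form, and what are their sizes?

Two products: 197 bp, 43 bp

The forward primer AACTAGGCT matches the top strand at positions 15–23, 169–177.
The reverse primer's reverse complement is TGAGAAAG, matching at positions 204–211.
Each forward site pairs with the reverse site to give a product ending at position 211: sizes 197, 43 bp.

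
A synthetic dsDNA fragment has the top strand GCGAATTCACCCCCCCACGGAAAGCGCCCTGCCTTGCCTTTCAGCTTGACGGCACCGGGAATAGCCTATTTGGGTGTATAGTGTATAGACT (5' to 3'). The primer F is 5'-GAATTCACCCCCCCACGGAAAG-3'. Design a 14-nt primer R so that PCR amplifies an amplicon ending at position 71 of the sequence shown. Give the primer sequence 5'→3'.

The forward primer binds at positions 3–24; the product's 3' end on the top strand is position 71.
The reverse primer anneals to the top strand over positions 58–71, i.e. to GGAATAGCCTATTT.
Its sequence written 5'→3' is the reverse complement: AAATAGGCTATTCC.

5'-AAATAGGCTATTCC-3'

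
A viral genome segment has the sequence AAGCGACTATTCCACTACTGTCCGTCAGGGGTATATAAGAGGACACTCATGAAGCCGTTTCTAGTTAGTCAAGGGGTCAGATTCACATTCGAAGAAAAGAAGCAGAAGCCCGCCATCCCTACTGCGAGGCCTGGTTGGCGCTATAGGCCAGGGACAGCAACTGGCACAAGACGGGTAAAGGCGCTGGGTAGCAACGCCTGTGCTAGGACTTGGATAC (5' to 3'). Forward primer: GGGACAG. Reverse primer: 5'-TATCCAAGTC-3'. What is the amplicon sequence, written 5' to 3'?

5'-GGGACAGCAACTGGCACAAGACGGGTAAAGGCGCTGGGTAGCAACGCCTGTGCTAGGACTTGGATA-3'

Forward primer GGGACAG is found on the top strand at positions 151–157.
Taking the reverse complement of TATCCAAGTC gives GACTTGGATA, found at positions 207–216 on the template; the primer anneals here to the top strand with its 3' end pointing upstream.
The product is the template from position 151 through 216 (66 bp).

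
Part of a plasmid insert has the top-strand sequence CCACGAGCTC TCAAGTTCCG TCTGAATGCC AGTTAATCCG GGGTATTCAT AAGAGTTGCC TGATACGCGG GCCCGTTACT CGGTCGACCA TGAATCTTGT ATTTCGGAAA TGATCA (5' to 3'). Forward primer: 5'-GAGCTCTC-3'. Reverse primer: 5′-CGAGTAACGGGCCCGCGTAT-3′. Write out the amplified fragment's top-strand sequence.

5'-GAGCTCTCAAGTTCCGTCTGAATGCCAGTTAATCCGGGGTATTCATAAGAGTTGCCTGATACGCGGGCCCGTTACTCG-3'

The forward primer matches the template at positions 5–12.
Reverse complement of the reverse primer: ATACGCGGGCCCGTTACTCG. This occurs on the top strand at positions 63–82.
The product is the template from position 5 through 82 (78 bp).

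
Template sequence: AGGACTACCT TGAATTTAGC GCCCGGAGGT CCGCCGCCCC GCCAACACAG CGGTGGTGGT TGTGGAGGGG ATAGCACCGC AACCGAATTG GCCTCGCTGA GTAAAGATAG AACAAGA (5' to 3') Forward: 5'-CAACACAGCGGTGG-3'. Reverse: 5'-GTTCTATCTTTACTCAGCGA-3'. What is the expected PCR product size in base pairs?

The forward primer matches the template at positions 43–56.
Reverse complement of the reverse primer: TCGCTGAGTAAAGATAGAAC. This occurs on the top strand at positions 94–113.
Product length = (reverse-primer end) − (forward-primer start) + 1 = 113 − 43 + 1 = 71 bp.

71 bp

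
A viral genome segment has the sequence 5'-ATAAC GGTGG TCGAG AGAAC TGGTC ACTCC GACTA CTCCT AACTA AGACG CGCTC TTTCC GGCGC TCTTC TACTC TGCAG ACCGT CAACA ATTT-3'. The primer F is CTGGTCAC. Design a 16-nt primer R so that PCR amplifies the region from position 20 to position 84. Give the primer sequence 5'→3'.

5'-CGGTCTGCAGAGTAGA-3'

The product's 3' end on the top strand is position 84.
The reverse primer anneals to the top strand over positions 69–84, i.e. to TCTACTCTGCAGACCG.
Its sequence written 5'→3' is the reverse complement: CGGTCTGCAGAGTAGA.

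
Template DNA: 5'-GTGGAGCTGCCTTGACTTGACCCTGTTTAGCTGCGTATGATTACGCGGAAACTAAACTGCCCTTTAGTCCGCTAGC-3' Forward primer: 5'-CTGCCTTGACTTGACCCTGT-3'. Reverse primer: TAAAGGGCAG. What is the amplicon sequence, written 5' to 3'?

5'-CTGCCTTGACTTGACCCTGTTTAGCTGCGTATGATTACGCGGAAACTAAACTGCCCTTTA-3'

Scanning the template, CTGCCTTGACTTGACCCTGT occurs at positions 7–26; this primer anneals to the bottom strand there with its 3' end pointing downstream.
Taking the reverse complement of TAAAGGGCAG gives CTGCCCTTTA, found at positions 57–66 on the template; the primer anneals here to the top strand with its 3' end pointing upstream.
The product is the template from position 7 through 66 (60 bp).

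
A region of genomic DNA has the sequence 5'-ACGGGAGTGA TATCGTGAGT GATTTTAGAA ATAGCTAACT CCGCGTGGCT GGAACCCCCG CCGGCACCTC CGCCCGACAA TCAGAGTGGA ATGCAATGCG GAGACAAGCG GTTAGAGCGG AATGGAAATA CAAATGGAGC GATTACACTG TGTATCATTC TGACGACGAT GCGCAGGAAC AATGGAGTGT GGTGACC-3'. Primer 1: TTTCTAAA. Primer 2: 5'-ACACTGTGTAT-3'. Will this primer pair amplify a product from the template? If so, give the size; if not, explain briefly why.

No product — the primers' 3' ends point away from each other.

Primer 1 (TTTCTAAA) has reverse complement TTTAGAAA, which matches the top strand at positions 24–31; primer 1 anneals to the top strand there with its 3' end pointing upstream toward position 24.
Primer 2 (ACACTGTGTAT) matches the top strand directly at positions 145–155; it anneals to the bottom strand with its 3' end pointing downstream toward position 155.
The 3' ends diverge (primer 1 extends toward position 1, primer 2 toward position 197), so the primers never converge on a shared product.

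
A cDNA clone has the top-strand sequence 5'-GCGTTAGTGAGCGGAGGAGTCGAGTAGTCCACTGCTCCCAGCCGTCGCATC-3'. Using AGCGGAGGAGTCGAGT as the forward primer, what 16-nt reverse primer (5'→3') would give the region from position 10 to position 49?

The product's 3' end on the top strand is position 49.
The reverse primer anneals to the top strand over positions 34–49, i.e. to GCTCCCAGCCGTCGCA.
Its sequence written 5'→3' is the reverse complement: TGCGACGGCTGGGAGC.

5'-TGCGACGGCTGGGAGC-3'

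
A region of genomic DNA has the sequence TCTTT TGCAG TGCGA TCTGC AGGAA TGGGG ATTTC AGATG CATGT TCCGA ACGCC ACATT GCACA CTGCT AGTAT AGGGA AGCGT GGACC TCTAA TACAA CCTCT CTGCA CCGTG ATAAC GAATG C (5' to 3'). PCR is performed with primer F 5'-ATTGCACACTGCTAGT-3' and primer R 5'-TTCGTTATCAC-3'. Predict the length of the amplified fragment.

The forward primer matches the template at positions 58–73.
The reverse primer's reverse complement is GTGATAACGAA, which matches the template at positions 113–123.
Product length = (reverse-primer end) − (forward-primer start) + 1 = 123 − 58 + 1 = 66 bp.

66 bp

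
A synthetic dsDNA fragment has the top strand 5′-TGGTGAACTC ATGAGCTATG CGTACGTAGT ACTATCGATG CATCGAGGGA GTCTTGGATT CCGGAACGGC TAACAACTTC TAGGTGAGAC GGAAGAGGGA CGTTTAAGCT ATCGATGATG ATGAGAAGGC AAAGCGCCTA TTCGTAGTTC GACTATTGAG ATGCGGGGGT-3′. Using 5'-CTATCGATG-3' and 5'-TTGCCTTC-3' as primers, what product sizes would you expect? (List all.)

The forward primer CTATCGATG matches the top strand at positions 32–40, 109–117.
The reverse primer's reverse complement is GAAGGCAA, matching at positions 125–132.
Each forward site pairs with the reverse site to give a product ending at position 132: sizes 101, 24 bp.

101 bp, 24 bp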